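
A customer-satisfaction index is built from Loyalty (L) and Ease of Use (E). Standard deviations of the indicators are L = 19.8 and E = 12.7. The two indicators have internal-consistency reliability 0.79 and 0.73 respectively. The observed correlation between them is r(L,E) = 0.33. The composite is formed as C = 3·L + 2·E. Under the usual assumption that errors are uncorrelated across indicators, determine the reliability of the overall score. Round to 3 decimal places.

Var(C) = 3²·19.8² + 2²·12.7² + 2·[6·19.8·12.7·0.33] = 4173.52 + 995.782 = 5169.3.
Under uncorrelated errors the observed covariances equal the true-score covariances, so only the own-variance terms attenuate.
True-score variance = [3²·19.8²·0.79 + 2²·12.7²·0.73] + 995.782 = 3258.37 + 995.782 = 4254.15.
Reliability = 4254.15 / 5169.3 = 0.823.

0.823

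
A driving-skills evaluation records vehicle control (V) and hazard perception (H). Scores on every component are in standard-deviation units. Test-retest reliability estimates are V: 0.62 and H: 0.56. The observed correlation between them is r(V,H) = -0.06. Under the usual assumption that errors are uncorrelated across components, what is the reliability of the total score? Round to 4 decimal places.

0.5638

Var(V+H) = 2 + 2·[(-0.06)] = 2 − 0.12 = 1.88.
With uncorrelated errors the cross-covariances are all true-score covariance, so they carry over unchanged; only the diagonal terms shrink to ρᵢσᵢ².
True-score variance = [0.62 + 0.56] − 0.12 = 1.18 − 0.12 = 1.06.
Reliability = 1.06 / 1.88 = 0.5638.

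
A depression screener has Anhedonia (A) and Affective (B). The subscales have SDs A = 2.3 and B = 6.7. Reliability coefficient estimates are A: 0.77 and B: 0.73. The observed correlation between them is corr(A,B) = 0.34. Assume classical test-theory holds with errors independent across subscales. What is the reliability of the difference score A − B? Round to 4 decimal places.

0.6641

Var(A−B) = 2.3² + 6.7² − 2·2.3·6.7·0.34 = 50.18 − 10.4788 = 39.7012.
Because errors are independent across components, Cov(Tᵢ,Tⱼ) = Cov(Xᵢ,Xⱼ); the off-diagonal part of the true-score variance is the same as above.
True-score variance = [2.3²·0.77 + 6.7²·0.73] − 10.4788 = 36.843 − 10.4788 = 26.3642.
Reliability = 26.3642 / 39.7012 = 0.6641.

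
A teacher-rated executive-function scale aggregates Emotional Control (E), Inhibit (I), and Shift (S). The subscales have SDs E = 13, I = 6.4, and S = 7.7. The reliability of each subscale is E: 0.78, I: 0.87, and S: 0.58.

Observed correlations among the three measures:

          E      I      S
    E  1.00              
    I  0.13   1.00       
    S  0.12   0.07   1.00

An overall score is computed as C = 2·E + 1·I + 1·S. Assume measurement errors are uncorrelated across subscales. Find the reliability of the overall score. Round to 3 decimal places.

0.795

Var(C) = 2²·13² + 6.4² + 7.7² + 2·[2·13·6.4·0.13 + 2·13·7.7·0.12 + 6.4·7.7·0.07] = 776.25 + 98.2112 = 874.461.
With uncorrelated errors the cross-covariances are all true-score covariance, so they carry over unchanged; only the diagonal terms shrink to ρᵢσᵢ².
True-score variance = [2²·13²·0.78 + 6.4²·0.87 + 7.7²·0.58] + 98.2112 = 597.303 + 98.2112 = 695.515.
Reliability = 695.515 / 874.461 = 0.795.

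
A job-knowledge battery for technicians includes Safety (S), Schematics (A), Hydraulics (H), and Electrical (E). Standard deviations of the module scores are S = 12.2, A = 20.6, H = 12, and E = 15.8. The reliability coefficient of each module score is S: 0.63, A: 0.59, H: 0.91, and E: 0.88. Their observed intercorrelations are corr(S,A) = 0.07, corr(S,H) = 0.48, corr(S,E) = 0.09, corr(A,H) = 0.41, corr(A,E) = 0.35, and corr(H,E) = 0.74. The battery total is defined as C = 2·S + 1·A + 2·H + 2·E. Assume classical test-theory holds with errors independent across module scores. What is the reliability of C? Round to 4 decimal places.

0.8942

Var(C) = 2²·12.2² + 20.6² + 2²·12² + 2²·15.8² + 2·[2·12.2·20.6·0.07 + 4·12.2·12·0.48 + 4·12.2·15.8·0.09 + 2·20.6·12·0.41 + 2·20.6·15.8·0.35 + 4·12·15.8·0.74] = 2594.28 + 2754.84 = 5349.12.
Because errors are independent across components, Cov(Tᵢ,Tⱼ) = Cov(Xᵢ,Xⱼ); the off-diagonal part of the true-score variance is the same as above.
True-score variance = [2²·12.2²·0.63 + 20.6²·0.59 + 2²·12²·0.91 + 2²·15.8²·0.88] + 2754.84 = 2028.34 + 2754.84 = 4783.19.
Reliability = 4783.19 / 5349.12 = 0.8942.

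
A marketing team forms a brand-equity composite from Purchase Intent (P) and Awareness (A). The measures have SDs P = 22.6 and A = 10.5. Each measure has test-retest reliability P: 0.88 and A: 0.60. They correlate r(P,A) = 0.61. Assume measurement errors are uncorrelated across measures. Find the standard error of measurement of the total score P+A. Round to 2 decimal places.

Var(total) = 621.01 + 289.506 = 910.516.
True-score variance = 515.619 + 289.506 = 805.125, so reliability = 0.8843.
Error variance = 910.516 − 805.125 = 105.391; SEM = √105.391 = 10.27.

10.27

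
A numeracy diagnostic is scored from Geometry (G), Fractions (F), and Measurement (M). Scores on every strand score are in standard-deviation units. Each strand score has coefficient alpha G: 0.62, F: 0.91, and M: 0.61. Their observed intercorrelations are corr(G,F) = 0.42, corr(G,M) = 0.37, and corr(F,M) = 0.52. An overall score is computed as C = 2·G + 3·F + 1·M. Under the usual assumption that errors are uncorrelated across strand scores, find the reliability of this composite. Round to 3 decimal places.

Var(C) = 2² + 3² + 1 + 2·[6·0.42 + 2·0.37 + 3·0.52] = 14 + 9.64 = 23.64.
Because errors are independent across components, Cov(Tᵢ,Tⱼ) = Cov(Xᵢ,Xⱼ); the off-diagonal part of the true-score variance is the same as above.
True-score variance = [2²·0.62 + 3²·0.91 + 0.61] + 9.64 = 11.28 + 9.64 = 20.92.
Reliability = 20.92 / 23.64 = 0.885.

0.885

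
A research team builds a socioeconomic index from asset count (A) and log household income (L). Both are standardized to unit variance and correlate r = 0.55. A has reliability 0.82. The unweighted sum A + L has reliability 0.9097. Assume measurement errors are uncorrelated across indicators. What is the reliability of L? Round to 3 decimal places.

Var(A+L) = 2 + 2·0.55 = 3.100.
True-score variance = ρ_A + ρ_L + 2·0.55, so 0.9097 = (0.82 + ρ_L + 1.10) / 3.100.
ρ_L = 0.9097·3.100 − 0.82 − 1.10 = 0.900.

0.900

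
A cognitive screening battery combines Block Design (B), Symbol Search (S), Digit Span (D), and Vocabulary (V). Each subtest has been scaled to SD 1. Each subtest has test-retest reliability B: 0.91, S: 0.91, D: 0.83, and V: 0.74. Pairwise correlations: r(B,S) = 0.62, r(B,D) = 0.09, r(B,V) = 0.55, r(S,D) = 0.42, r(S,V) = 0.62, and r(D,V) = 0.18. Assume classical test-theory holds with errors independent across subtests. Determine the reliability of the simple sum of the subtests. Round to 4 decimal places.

0.9319

Var(B+S+D+V) = 4 + 2·[0.62 + 0.09 + 0.55 + 0.42 + 0.62 + 0.18] = 4 + 4.96 = 8.96.
Under uncorrelated errors the observed covariances equal the true-score covariances, so only the own-variance terms attenuate.
True-score variance = [0.91 + 0.91 + 0.83 + 0.74] + 4.96 = 3.39 + 4.96 = 8.35.
Reliability = 8.35 / 8.96 = 0.9319.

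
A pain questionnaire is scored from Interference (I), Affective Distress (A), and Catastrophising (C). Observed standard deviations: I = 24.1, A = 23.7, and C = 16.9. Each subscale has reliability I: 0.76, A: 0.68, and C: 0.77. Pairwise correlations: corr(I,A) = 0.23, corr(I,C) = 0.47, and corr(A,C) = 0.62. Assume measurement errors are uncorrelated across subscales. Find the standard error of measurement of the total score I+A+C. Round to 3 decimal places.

19.617

Var(total) = 1428.11 + 1142.25 = 2570.36.
True-score variance = 1043.28 + 1142.25 = 2185.53, so reliability = 0.8503.
Error variance = 2570.36 − 2185.53 = 384.825; SEM = √384.825 = 19.617.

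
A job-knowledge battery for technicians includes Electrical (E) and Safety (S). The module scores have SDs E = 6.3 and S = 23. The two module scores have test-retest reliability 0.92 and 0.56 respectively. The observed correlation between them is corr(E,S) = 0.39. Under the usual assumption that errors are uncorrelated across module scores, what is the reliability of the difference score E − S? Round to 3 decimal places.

Var(E−S) = 6.3² + 23² − 2·6.3·23·0.39 = 568.69 − 113.022 = 455.668.
Under uncorrelated errors the observed covariances equal the true-score covariances, so only the own-variance terms attenuate.
True-score variance = [6.3²·0.92 + 23²·0.56] − 113.022 = 332.755 − 113.022 = 219.733.
Reliability = 219.733 / 455.668 = 0.482.

0.482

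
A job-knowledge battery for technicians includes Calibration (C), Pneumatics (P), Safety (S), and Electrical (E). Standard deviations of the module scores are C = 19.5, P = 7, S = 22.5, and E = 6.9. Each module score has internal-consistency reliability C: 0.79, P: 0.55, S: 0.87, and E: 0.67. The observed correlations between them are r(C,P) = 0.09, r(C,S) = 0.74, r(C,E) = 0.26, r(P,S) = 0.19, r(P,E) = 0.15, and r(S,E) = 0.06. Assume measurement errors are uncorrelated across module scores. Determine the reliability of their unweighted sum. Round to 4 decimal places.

0.8992

Var(C+P+S+E) = 19.5² + 7² + 22.5² + 6.9² + 2·[19.5·7·0.09 + 19.5·22.5·0.74 + 19.5·6.9·0.26 + 7·22.5·0.19 + 7·6.9·0.15 + 22.5·6.9·0.06] = 983.11 + 836.856 = 1819.97.
With uncorrelated errors the cross-covariances are all true-score covariance, so they carry over unchanged; only the diagonal terms shrink to ρᵢσᵢ².
True-score variance = [19.5²·0.79 + 7²·0.55 + 22.5²·0.87 + 6.9²·0.67] + 836.856 = 799.684 + 836.856 = 1636.54.
Reliability = 1636.54 / 1819.97 = 0.8992.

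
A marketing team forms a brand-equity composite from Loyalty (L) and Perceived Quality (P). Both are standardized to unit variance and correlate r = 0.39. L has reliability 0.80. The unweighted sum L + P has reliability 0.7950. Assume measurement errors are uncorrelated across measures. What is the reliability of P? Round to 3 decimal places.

Var(L+P) = 2 + 2·0.39 = 2.780.
True-score variance = ρ_L + ρ_P + 2·0.39, so 0.7950 = (0.80 + ρ_P + 0.78) / 2.780.
ρ_P = 0.7950·2.780 − 0.80 − 0.78 = 0.630.

0.630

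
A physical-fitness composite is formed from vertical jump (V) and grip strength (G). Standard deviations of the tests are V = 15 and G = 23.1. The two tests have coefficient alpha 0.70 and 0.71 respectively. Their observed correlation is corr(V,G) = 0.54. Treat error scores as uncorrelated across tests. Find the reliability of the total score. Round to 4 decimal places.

0.8038

Var(V+G) = 15² + 23.1² + 2·[15·23.1·0.54] = 758.61 + 374.22 = 1132.83.
Because errors are independent across components, Cov(Tᵢ,Tⱼ) = Cov(Xᵢ,Xⱼ); the off-diagonal part of the true-score variance is the same as above.
True-score variance = [15²·0.70 + 23.1²·0.71] + 374.22 = 536.363 + 374.22 = 910.583.
Reliability = 910.583 / 1132.83 = 0.8038.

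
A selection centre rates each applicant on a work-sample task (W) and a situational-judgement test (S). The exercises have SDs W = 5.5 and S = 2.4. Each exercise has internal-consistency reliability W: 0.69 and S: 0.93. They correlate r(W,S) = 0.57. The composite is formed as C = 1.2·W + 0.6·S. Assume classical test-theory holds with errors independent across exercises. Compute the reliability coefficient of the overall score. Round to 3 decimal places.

0.758

Var(C) = 1.2²·5.5² + 0.6²·2.4² + 2·[0.72·5.5·2.4·0.57] = 45.6336 + 10.8346 = 56.4682.
With uncorrelated errors the cross-covariances are all true-score covariance, so they carry over unchanged; only the diagonal terms shrink to ρᵢσᵢ².
True-score variance = [1.2²·5.5²·0.69 + 0.6²·2.4²·0.93] + 10.8346 = 31.9848 + 10.8346 = 42.8194.
Reliability = 42.8194 / 56.4682 = 0.758.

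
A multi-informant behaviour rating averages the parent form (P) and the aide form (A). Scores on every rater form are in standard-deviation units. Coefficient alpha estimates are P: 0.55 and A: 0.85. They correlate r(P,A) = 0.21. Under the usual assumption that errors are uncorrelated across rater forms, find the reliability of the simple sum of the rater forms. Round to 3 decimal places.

Var(P+A) = 2 + 2·[0.21] = 2 + 0.42 = 2.42.
With uncorrelated errors the cross-covariances are all true-score covariance, so they carry over unchanged; only the diagonal terms shrink to ρᵢσᵢ².
True-score variance = [0.55 + 0.85] + 0.42 = 1.4 + 0.42 = 1.82.
Reliability = 1.82 / 2.42 = 0.752.

0.752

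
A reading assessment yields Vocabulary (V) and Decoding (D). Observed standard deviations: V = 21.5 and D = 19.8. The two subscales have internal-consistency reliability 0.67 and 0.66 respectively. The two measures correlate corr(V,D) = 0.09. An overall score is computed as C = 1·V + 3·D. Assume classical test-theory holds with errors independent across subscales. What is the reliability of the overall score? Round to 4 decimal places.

Var(C) = 21.5² + 3²·19.8² + 2·[3·21.5·19.8·0.09] = 3990.61 + 229.878 = 4220.49.
With uncorrelated errors the cross-covariances are all true-score covariance, so they carry over unchanged; only the diagonal terms shrink to ρᵢσᵢ².
True-score variance = [21.5²·0.67 + 3²·19.8²·0.66] + 229.878 = 2638.43 + 229.878 = 2868.3.
Reliability = 2868.3 / 4220.49 = 0.6796.

0.6796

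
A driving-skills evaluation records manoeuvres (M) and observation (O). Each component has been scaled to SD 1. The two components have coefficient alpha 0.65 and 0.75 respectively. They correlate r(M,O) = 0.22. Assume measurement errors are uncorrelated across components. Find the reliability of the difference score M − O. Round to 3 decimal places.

Var(M−O) = 1 + 1 − 2·0.22 = 2 − 0.44 = 1.56.
Because errors are independent across components, Cov(Tᵢ,Tⱼ) = Cov(Xᵢ,Xⱼ); the off-diagonal part of the true-score variance is the same as above.
True-score variance = [0.65 + 0.75] − 0.44 = 1.4 − 0.44 = 0.96.
Reliability = 0.96 / 1.56 = 0.615.

0.615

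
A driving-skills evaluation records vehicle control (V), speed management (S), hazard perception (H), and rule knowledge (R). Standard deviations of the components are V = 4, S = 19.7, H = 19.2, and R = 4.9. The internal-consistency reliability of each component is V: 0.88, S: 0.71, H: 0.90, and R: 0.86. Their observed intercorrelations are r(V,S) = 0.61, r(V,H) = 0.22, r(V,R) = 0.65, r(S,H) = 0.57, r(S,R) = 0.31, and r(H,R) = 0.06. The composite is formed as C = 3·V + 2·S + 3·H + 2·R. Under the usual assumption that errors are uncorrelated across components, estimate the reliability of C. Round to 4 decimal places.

Var(C) = 3²·4² + 2²·19.7² + 3²·19.2² + 2²·4.9² + 2·[6·4·19.7·0.61 + 9·4·19.2·0.22 + 6·4·4.9·0.65 + 6·19.7·19.2·0.57 + 4·19.7·4.9·0.31 + 6·19.2·4.9·0.06] = 5110.16 + 3928.12 = 9038.28.
Under uncorrelated errors the observed covariances equal the true-score covariances, so only the own-variance terms attenuate.
True-score variance = [3²·4²·0.88 + 2²·19.7²·0.71 + 3²·19.2²·0.90 + 2²·4.9²·0.86] + 3928.12 = 4297.47 + 3928.12 = 8225.59.
Reliability = 8225.59 / 9038.28 = 0.9101.

0.9101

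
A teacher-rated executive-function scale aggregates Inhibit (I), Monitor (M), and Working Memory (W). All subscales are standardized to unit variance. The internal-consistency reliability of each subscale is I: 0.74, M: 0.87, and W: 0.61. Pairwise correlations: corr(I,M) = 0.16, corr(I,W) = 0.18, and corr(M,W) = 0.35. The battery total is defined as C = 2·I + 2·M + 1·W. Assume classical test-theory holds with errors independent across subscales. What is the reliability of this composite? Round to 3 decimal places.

0.843

Var(C) = 2² + 2² + 1 + 2·[4·0.16 + 2·0.18 + 2·0.35] = 9 + 3.4 = 12.4.
Because errors are independent across components, Cov(Tᵢ,Tⱼ) = Cov(Xᵢ,Xⱼ); the off-diagonal part of the true-score variance is the same as above.
True-score variance = [2²·0.74 + 2²·0.87 + 0.61] + 3.4 = 7.05 + 3.4 = 10.45.
Reliability = 10.45 / 12.4 = 0.843.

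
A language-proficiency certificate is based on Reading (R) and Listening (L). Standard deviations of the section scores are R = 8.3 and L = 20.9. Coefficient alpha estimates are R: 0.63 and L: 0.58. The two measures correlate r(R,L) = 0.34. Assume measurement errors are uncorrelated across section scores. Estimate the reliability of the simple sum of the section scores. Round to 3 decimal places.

Var(R+L) = 8.3² + 20.9² + 2·[8.3·20.9·0.34] = 505.7 + 117.96 = 623.66.
Under uncorrelated errors the observed covariances equal the true-score covariances, so only the own-variance terms attenuate.
True-score variance = [8.3²·0.63 + 20.9²·0.58] + 117.96 = 296.75 + 117.96 = 414.71.
Reliability = 414.71 / 623.66 = 0.665.

0.665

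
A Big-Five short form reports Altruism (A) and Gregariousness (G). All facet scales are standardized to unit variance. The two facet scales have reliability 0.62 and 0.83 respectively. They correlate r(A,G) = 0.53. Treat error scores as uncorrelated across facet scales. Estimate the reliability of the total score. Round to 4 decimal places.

0.8203

Var(A+G) = 2 + 2·[0.53] = 2 + 1.06 = 3.06.
Under uncorrelated errors the observed covariances equal the true-score covariances, so only the own-variance terms attenuate.
True-score variance = [0.62 + 0.83] + 1.06 = 1.45 + 1.06 = 2.51.
Reliability = 2.51 / 3.06 = 0.8203.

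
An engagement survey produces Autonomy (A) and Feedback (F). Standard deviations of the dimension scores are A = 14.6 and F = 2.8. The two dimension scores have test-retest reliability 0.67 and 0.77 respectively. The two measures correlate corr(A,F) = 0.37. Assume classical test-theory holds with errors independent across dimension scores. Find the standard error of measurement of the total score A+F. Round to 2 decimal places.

Var(total) = 221 + 30.2512 = 251.251.
True-score variance = 148.854 + 30.2512 = 179.105, so reliability = 0.7129.
Error variance = 251.251 − 179.105 = 72.146; SEM = √72.146 = 8.49.

8.49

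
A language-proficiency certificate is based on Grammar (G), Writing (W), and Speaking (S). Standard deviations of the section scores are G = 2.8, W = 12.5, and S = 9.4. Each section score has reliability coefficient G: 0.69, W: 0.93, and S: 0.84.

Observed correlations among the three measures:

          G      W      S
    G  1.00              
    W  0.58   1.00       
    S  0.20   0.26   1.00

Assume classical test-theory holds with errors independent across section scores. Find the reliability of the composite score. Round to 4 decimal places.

Var(G+W+S) = 2.8² + 12.5² + 9.4² + 2·[2.8·12.5·0.58 + 2.8·9.4·0.20 + 12.5·9.4·0.26] = 252.45 + 112.228 = 364.678.
With uncorrelated errors the cross-covariances are all true-score covariance, so they carry over unchanged; only the diagonal terms shrink to ρᵢσᵢ².
True-score variance = [2.8²·0.69 + 12.5²·0.93 + 9.4²·0.84] + 112.228 = 224.945 + 112.228 = 337.173.
Reliability = 337.173 / 364.678 = 0.9246.

0.9246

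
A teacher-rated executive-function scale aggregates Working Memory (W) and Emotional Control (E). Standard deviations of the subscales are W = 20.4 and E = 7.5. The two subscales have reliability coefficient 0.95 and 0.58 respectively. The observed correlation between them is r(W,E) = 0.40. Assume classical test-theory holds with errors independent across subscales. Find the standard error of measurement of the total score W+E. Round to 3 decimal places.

6.666

Var(total) = 472.41 + 122.4 = 594.81.
True-score variance = 427.977 + 122.4 = 550.377, so reliability = 0.9253.
Error variance = 594.81 − 550.377 = 44.433; SEM = √44.433 = 6.666.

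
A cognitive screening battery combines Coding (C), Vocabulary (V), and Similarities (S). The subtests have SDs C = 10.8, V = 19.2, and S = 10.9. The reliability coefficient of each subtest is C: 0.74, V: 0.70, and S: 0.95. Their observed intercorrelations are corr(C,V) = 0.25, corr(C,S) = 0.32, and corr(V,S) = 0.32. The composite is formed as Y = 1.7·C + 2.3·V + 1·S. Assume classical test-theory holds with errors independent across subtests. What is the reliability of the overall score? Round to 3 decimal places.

Var(Y) = 1.7²·10.8² + 2.3²·19.2² + 10.9² + 2·[3.91·10.8·19.2·0.25 + 1.7·10.8·10.9·0.32 + 2.3·19.2·10.9·0.32] = 2406.01 + 841.528 = 3247.53.
With uncorrelated errors the cross-covariances are all true-score covariance, so they carry over unchanged; only the diagonal terms shrink to ρᵢσᵢ².
True-score variance = [1.7²·10.8²·0.74 + 2.3²·19.2²·0.70 + 10.9²·0.95] + 841.528 = 1727.39 + 841.528 = 2568.92.
Reliability = 2568.92 / 3247.53 = 0.791.

0.791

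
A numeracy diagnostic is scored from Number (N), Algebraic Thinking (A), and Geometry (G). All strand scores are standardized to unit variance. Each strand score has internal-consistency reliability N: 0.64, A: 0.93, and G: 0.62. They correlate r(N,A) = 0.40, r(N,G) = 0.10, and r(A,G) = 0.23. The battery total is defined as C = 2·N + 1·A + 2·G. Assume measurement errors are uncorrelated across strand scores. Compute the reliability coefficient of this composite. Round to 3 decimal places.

0.754

Var(C) = 2² + 1 + 2² + 2·[2·0.40 + 4·0.10 + 2·0.23] = 9 + 3.32 = 12.32.
With uncorrelated errors the cross-covariances are all true-score covariance, so they carry over unchanged; only the diagonal terms shrink to ρᵢσᵢ².
True-score variance = [2²·0.64 + 0.93 + 2²·0.62] + 3.32 = 5.97 + 3.32 = 9.29.
Reliability = 9.29 / 12.32 = 0.754.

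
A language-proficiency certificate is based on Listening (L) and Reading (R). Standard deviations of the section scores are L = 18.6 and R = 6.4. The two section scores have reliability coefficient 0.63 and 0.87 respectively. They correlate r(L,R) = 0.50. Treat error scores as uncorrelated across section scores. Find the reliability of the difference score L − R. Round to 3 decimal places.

0.502

Var(L−R) = 18.6² + 6.4² − 2·18.6·6.4·0.50 = 386.92 − 119.04 = 267.88.
With uncorrelated errors the cross-covariances are all true-score covariance, so they carry over unchanged; only the diagonal terms shrink to ρᵢσᵢ².
True-score variance = [18.6²·0.63 + 6.4²·0.87] − 119.04 = 253.59 − 119.04 = 134.55.
Reliability = 134.55 / 267.88 = 0.502.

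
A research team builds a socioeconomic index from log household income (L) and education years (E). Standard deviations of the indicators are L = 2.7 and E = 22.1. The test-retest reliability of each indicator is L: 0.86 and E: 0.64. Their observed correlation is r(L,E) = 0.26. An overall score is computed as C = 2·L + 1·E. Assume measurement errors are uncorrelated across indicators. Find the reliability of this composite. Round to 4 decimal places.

Var(C) = 2²·2.7² + 22.1² + 2·[2·2.7·22.1·0.26] = 517.57 + 62.0568 = 579.627.
With uncorrelated errors the cross-covariances are all true-score covariance, so they carry over unchanged; only the diagonal terms shrink to ρᵢσᵢ².
True-score variance = [2²·2.7²·0.86 + 22.1²·0.64] + 62.0568 = 337.66 + 62.0568 = 399.717.
Reliability = 399.717 / 579.627 = 0.6896.

0.6896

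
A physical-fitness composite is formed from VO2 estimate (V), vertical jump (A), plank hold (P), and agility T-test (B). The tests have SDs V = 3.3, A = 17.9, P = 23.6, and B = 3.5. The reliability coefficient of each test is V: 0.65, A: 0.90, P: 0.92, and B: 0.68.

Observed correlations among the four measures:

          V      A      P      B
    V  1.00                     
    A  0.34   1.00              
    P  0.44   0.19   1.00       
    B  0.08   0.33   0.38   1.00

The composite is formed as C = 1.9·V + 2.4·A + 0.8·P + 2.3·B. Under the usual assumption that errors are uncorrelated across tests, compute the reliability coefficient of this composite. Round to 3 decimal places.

Var(C) = 1.9²·3.3² + 2.4²·17.9² + 0.8²·23.6² + 2.3²·3.5² + 2·[4.56·3.3·17.9·0.34 + 1.52·3.3·23.6·0.44 + 4.37·3.3·3.5·0.08 + 1.92·17.9·23.6·0.19 + 5.52·17.9·3.5·0.33 + 1.84·23.6·3.5·0.38] = 2306.13 + 947.379 = 3253.51.
With uncorrelated errors the cross-covariances are all true-score covariance, so they carry over unchanged; only the diagonal terms shrink to ρᵢσᵢ².
True-score variance = [1.9²·3.3²·0.65 + 2.4²·17.9²·0.90 + 0.8²·23.6²·0.92 + 2.3²·3.5²·0.68] + 947.379 = 2058.56 + 947.379 = 3005.94.
Reliability = 3005.94 / 3253.51 = 0.924.

0.924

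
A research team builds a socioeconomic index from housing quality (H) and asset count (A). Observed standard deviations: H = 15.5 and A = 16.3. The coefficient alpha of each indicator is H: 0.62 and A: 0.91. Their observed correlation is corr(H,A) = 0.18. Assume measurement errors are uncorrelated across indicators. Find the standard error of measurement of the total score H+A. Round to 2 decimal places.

Var(total) = 505.94 + 90.954 = 596.894.
True-score variance = 390.733 + 90.954 = 481.687, so reliability = 0.8070.
Error variance = 596.894 − 481.687 = 115.207; SEM = √115.207 = 10.73.

10.73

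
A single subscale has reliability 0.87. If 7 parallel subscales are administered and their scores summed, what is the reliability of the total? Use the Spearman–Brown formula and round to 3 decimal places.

ρ_k = kρ / (1 + (k−1)ρ) = 7·0.87 / (1 + 6·0.87) = 6.090 / 6.220 = 0.979.

0.979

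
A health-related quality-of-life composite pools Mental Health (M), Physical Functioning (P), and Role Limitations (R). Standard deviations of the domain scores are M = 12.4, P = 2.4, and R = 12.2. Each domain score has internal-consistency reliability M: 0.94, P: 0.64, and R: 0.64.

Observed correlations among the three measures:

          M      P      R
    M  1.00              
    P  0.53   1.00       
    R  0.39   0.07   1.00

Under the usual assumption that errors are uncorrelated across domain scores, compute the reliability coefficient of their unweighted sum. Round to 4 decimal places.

0.8596

Var(M+P+R) = 12.4² + 2.4² + 12.2² + 2·[12.4·2.4·0.53 + 12.4·12.2·0.39 + 2.4·12.2·0.07] = 308.36 + 153.643 = 462.003.
Under uncorrelated errors the observed covariances equal the true-score covariances, so only the own-variance terms attenuate.
True-score variance = [12.4²·0.94 + 2.4²·0.64 + 12.2²·0.64] + 153.643 = 243.478 + 153.643 = 397.122.
Reliability = 397.122 / 462.003 = 0.8596.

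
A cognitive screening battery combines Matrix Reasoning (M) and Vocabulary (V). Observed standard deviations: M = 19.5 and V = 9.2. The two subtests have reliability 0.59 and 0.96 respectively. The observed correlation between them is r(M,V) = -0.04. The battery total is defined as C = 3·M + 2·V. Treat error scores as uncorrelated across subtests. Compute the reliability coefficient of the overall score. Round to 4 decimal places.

Var(C) = 3²·19.5² + 2²·9.2² + 2·[6·19.5·9.2·(-0.04)] = 3760.81 − 86.112 = 3674.7.
Because errors are independent across components, Cov(Tᵢ,Tⱼ) = Cov(Xᵢ,Xⱼ); the off-diagonal part of the true-score variance is the same as above.
True-score variance = [3²·19.5²·0.59 + 2²·9.2²·0.96] − 86.112 = 2344.15 − 86.112 = 2258.03.
Reliability = 2258.03 / 3674.7 = 0.6145.

0.6145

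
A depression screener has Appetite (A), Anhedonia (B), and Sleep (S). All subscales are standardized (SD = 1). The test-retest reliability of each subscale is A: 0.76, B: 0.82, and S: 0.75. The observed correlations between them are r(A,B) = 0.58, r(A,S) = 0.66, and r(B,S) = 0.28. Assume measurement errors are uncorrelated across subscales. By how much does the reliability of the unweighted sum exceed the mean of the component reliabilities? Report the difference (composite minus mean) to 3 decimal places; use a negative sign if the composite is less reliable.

Var(sum) = 3 + 3.04 = 6.04; true-score variance = 2.33 + 3.04 = 5.37; composite reliability = 0.8891.
Mean component reliability = 0.7767.
Difference = 0.8891 − 0.7767 = 0.112.

0.112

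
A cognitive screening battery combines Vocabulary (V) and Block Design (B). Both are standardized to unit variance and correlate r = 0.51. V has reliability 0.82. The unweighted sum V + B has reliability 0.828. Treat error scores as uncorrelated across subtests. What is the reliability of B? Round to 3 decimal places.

0.661

Var(V+B) = 2 + 2·0.51 = 3.020.
True-score variance = ρ_V + ρ_B + 2·0.51, so 0.828 = (0.82 + ρ_B + 1.02) / 3.020.
ρ_B = 0.828·3.020 − 0.82 − 1.02 = 0.661.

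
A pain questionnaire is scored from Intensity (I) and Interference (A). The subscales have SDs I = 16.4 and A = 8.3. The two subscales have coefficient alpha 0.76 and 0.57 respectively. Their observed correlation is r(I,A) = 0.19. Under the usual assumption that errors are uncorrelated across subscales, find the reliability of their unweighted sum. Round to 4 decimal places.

Var(I+A) = 16.4² + 8.3² + 2·[16.4·8.3·0.19] = 337.85 + 51.7256 = 389.576.
With uncorrelated errors the cross-covariances are all true-score covariance, so they carry over unchanged; only the diagonal terms shrink to ρᵢσᵢ².
True-score variance = [16.4²·0.76 + 8.3²·0.57] + 51.7256 = 243.677 + 51.7256 = 295.402.
Reliability = 295.402 / 389.576 = 0.7583.

0.7583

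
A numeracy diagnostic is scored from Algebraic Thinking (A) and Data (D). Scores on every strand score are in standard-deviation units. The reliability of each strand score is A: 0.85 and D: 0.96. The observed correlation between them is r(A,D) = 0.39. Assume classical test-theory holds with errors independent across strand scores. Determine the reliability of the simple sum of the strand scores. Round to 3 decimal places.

0.932

Var(A+D) = 2 + 2·[0.39] = 2 + 0.78 = 2.78.
Under uncorrelated errors the observed covariances equal the true-score covariances, so only the own-variance terms attenuate.
True-score variance = [0.85 + 0.96] + 0.78 = 1.81 + 0.78 = 2.59.
Reliability = 2.59 / 2.78 = 0.932.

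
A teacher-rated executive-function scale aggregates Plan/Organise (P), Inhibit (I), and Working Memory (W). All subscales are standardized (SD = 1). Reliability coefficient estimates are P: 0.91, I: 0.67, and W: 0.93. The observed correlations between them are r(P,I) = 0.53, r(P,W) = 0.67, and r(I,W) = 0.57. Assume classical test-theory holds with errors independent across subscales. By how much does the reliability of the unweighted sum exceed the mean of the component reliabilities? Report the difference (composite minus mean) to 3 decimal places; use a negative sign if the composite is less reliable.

0.088

Var(sum) = 3 + 3.54 = 6.54; true-score variance = 2.51 + 3.54 = 6.05; composite reliability = 0.9251.
Mean component reliability = 0.8367.
Difference = 0.9251 − 0.8367 = 0.088.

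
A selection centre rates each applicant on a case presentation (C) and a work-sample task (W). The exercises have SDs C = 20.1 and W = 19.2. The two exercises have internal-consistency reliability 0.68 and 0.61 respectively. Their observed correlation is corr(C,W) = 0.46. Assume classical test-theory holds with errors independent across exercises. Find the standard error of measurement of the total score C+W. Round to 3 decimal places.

Var(total) = 772.65 + 355.046 = 1127.7.
True-score variance = 499.597 + 355.046 = 854.644, so reliability = 0.7579.
Error variance = 1127.7 − 854.644 = 273.053; SEM = √273.053 = 16.524.

16.524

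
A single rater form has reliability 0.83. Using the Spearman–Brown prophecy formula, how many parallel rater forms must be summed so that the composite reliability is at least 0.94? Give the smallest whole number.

k ≥ ρ*(1−ρ₁)/(ρ₁(1−ρ*)) = 0.94·0.17 / (0.83·0.06) = 3.209.
Smallest integer k = 4.

4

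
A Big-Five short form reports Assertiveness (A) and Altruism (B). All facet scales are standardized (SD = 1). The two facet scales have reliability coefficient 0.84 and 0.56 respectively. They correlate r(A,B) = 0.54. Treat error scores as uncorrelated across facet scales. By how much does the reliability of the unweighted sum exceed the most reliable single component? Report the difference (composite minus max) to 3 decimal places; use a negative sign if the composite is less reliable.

-0.035

Var(sum) = 2 + 1.08 = 3.08; true-score variance = 1.4 + 1.08 = 2.48; composite reliability = 0.8052.
Max component reliability = 0.8400.
Difference = 0.8052 − 0.8400 = -0.035.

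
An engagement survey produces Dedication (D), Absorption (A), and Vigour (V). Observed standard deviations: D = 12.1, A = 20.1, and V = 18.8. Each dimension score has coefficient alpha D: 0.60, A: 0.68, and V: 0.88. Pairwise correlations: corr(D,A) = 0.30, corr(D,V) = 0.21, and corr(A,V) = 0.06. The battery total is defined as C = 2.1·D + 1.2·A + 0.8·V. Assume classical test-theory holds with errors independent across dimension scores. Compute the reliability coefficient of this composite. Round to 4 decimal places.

0.7672

Var(C) = 2.1²·12.1² + 1.2²·20.1² + 0.8²·18.8² + 2·[2.52·12.1·20.1·0.30 + 1.68·12.1·18.8·0.21 + 0.96·20.1·18.8·0.06] = 1453.64 + 571.775 = 2025.42.
Because errors are independent across components, Cov(Tᵢ,Tⱼ) = Cov(Xᵢ,Xⱼ); the off-diagonal part of the true-score variance is the same as above.
True-score variance = [2.1²·12.1²·0.60 + 1.2²·20.1²·0.68 + 0.8²·18.8²·0.88] + 571.775 = 982.065 + 571.775 = 1553.84.
Reliability = 1553.84 / 2025.42 = 0.7672.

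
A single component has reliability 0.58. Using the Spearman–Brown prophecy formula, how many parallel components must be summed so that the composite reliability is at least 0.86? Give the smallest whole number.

k ≥ ρ*(1−ρ₁)/(ρ₁(1−ρ*)) = 0.86·0.42 / (0.58·0.14) = 4.448.
Smallest integer k = 5.

5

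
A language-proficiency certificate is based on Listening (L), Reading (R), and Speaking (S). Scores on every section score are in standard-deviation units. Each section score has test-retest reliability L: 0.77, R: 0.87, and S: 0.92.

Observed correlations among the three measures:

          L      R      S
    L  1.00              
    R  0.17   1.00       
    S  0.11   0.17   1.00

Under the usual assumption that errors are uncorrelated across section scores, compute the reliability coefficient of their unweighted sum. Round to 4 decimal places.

Var(L+R+S) = 3 + 2·[0.17 + 0.11 + 0.17] = 3 + 0.9 = 3.9.
With uncorrelated errors the cross-covariances are all true-score covariance, so they carry over unchanged; only the diagonal terms shrink to ρᵢσᵢ².
True-score variance = [0.77 + 0.87 + 0.92] + 0.9 = 2.56 + 0.9 = 3.46.
Reliability = 3.46 / 3.9 = 0.8872.

0.8872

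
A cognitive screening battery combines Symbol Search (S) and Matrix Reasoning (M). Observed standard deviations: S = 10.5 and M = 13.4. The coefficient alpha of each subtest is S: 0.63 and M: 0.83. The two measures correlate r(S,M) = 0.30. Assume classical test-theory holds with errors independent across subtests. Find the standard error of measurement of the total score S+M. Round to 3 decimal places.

8.445

Var(total) = 289.81 + 84.42 = 374.23.
True-score variance = 218.492 + 84.42 = 302.912, so reliability = 0.8094.
Error variance = 374.23 − 302.912 = 71.3177; SEM = √71.3177 = 8.445.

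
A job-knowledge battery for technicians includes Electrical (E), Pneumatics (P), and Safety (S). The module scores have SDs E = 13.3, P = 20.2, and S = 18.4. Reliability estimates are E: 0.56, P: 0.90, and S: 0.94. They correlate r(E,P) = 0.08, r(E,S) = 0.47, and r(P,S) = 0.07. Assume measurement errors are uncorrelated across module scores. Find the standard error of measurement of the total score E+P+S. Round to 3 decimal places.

Var(total) = 923.49 + 325.058 = 1248.55.
True-score variance = 784.541 + 325.058 = 1109.6, so reliability = 0.8887.
Error variance = 1248.55 − 1109.6 = 138.949; SEM = √138.949 = 11.788.

11.788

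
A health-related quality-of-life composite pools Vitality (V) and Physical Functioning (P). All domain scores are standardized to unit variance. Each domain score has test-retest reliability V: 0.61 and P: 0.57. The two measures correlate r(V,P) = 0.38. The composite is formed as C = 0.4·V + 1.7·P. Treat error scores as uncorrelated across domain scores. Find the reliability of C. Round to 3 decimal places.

Var(C) = 0.4² + 1.7² + 2·[0.68·0.38] = 3.05 + 0.5168 = 3.5668.
With uncorrelated errors the cross-covariances are all true-score covariance, so they carry over unchanged; only the diagonal terms shrink to ρᵢσᵢ².
True-score variance = [0.4²·0.61 + 1.7²·0.57] + 0.5168 = 1.7449 + 0.5168 = 2.2617.
Reliability = 2.2617 / 3.5668 = 0.634.

0.634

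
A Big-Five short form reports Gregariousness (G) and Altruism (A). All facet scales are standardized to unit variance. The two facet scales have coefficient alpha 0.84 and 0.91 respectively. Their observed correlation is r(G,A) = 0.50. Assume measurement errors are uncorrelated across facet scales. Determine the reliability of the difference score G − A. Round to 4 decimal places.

0.7500

Var(G−A) = 1 + 1 − 2·0.50 = 2 − 1 = 1.
Under uncorrelated errors the observed covariances equal the true-score covariances, so only the own-variance terms attenuate.
True-score variance = [0.84 + 0.91] − 1 = 1.75 − 1 = 0.75.
Reliability = 0.75 / 1 = 0.7500.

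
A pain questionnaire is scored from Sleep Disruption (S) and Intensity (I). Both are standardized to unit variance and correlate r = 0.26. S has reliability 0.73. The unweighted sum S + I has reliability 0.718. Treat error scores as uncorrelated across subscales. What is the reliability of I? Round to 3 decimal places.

0.559

Var(S+I) = 2 + 2·0.26 = 2.520.
True-score variance = ρ_S + ρ_I + 2·0.26, so 0.718 = (0.73 + ρ_I + 0.52) / 2.520.
ρ_I = 0.718·2.520 − 0.73 − 0.52 = 0.559.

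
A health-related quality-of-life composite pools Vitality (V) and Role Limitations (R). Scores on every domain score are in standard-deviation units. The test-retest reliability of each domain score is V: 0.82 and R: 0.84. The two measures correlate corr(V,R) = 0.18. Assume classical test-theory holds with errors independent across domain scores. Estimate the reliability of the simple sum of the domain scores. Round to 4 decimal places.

0.8559

Var(V+R) = 2 + 2·[0.18] = 2 + 0.36 = 2.36.
With uncorrelated errors the cross-covariances are all true-score covariance, so they carry over unchanged; only the diagonal terms shrink to ρᵢσᵢ².
True-score variance = [0.82 + 0.84] + 0.36 = 1.66 + 0.36 = 2.02.
Reliability = 2.02 / 2.36 = 0.8559.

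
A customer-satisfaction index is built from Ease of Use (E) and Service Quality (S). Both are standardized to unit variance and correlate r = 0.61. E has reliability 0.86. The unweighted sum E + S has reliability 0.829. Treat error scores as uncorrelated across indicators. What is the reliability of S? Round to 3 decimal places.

Var(E+S) = 2 + 2·0.61 = 3.220.
True-score variance = ρ_E + ρ_S + 2·0.61, so 0.829 = (0.86 + ρ_S + 1.22) / 3.220.
ρ_S = 0.829·3.220 − 0.86 − 1.22 = 0.589.

0.589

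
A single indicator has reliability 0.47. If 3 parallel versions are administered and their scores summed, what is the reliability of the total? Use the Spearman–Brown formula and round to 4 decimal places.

ρ_k = kρ / (1 + (k−1)ρ) = 3·0.47 / (1 + 2·0.47) = 1.410 / 1.940 = 0.7268.

0.7268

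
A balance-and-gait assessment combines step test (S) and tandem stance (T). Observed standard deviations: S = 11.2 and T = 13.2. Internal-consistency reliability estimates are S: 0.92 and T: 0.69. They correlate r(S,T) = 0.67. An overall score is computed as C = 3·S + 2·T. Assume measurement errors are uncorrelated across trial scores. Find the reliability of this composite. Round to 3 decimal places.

0.898

Var(C) = 3²·11.2² + 2²·13.2² + 2·[6·11.2·13.2·0.67] = 1825.92 + 1188.63 = 3014.55.
With uncorrelated errors the cross-covariances are all true-score covariance, so they carry over unchanged; only the diagonal terms shrink to ρᵢσᵢ².
True-score variance = [3²·11.2²·0.92 + 2²·13.2²·0.69] + 1188.63 = 1519.55 + 1188.63 = 2708.18.
Reliability = 2708.18 / 3014.55 = 0.898.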